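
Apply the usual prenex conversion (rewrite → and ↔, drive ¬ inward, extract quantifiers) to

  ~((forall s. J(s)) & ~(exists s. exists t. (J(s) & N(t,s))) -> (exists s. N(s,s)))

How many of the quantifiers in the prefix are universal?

4

First replace A → B with ¬A ∨ B.
  ~(~((forall s. J(s)) & ~(exists s. exists t. (J(s) & N(t,s)))) | (exists s. N(s,s)))
Move each ¬ inward, flipping quantifiers it crosses:
  (forall s. J(s)) & (forall s. forall t. (~J(s) | ~N(t,s))) & (forall s. ~N(s,s))
Rename bound variables to avoid capture: s↦a, s↦w1.
  (forall s. J(s)) & (forall a. forall t. (~J(a) | ~N(t,a))) & (forall w1. ~N(w1,w1))
Extract every quantifier outward, since the variables are now distinct and don't occur free across branches:
  forall s. forall a. forall t. forall w1. (J(s) & (~J(a) | ~N(t,a)) & ~N(w1,w1))
The prefix is forall s forall a forall t forall w1: 4 universal, 0 existential.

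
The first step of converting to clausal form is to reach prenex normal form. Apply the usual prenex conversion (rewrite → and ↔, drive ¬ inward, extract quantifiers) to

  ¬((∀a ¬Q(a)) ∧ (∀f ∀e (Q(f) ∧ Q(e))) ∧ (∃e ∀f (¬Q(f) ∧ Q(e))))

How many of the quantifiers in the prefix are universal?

1

Move each ¬ inward, flipping quantifiers it crosses:
  (∃a Q(a)) ∨ (∃f ∃e (¬Q(f) ∨ ¬Q(e))) ∨ (∀e ∃f (Q(f) ∨ ¬Q(e)))
Give each quantifier a distinct variable: e↦v, f↦t.
  (∃a Q(a)) ∨ (∃f ∃e (¬Q(f) ∨ ¬Q(e))) ∨ (∀v ∃t (Q(t) ∨ ¬Q(v)))
Pull the quantifiers to the front (each side's bound variable is not free in the other side):
  ∃a ∃f ∃e ∀v ∃t (Q(a) ∨ ¬Q(f) ∨ ¬Q(e) ∨ Q(t) ∨ ¬Q(v))
The prefix is ∃a ∃f ∃e ∀v ∃t: 1 universal, 4 existential.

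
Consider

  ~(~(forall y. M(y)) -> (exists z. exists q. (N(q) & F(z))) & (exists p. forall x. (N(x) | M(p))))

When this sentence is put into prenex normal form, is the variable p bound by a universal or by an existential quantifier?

First replace A → B with ¬A ∨ B.
  ~(~~(forall y. M(y)) | (exists z. exists q. (N(q) & F(z))) & (exists p. forall x. (N(x) | M(p))))
Drive negations inward (¬∀x A ≡ ∃x ¬A, ¬∃x A ≡ ∀x ¬A, De Morgan for ∧/∨):
  (exists y. ~M(y)) & ((forall z. forall q. (~N(q) | ~F(z))) | (forall p. exists x. (~N(x) & ~M(p))))
Pull the quantifiers to the front (each side's bound variable is not free in the other side):
  exists y. forall z. forall q. forall p. exists x. (~M(y) & (~N(q) | ~F(z) | ~N(x) & ~M(p)))
The quantifier exists p sits under an odd number of negations (counting the antecedent side of each →), so it flips to forall p.

universal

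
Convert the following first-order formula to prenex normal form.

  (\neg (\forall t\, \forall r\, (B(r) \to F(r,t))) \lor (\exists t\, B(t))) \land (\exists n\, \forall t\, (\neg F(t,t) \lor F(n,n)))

\exists t\, \exists r\, \exists w1\, \exists n\, \forall a\, ((B(r) \land \neg F(r,t) \lor B(w1)) \land (\neg F(a,a) \lor F(n,n)))

Rewrite implications/biconditionals: A → B as ¬A ∨ B.
  (\neg (\forall t\, \forall r\, (\neg B(r) \lor F(r,t))) \lor (\exists t\, B(t))) \land (\exists n\, \forall t\, (\neg F(t,t) \lor F(n,n)))
Move each ¬ inward, flipping quantifiers it crosses:
  ((\exists t\, \exists r\, (B(r) \land \neg F(r,t))) \lor (\exists t\, B(t))) \land (\exists n\, \forall t\, (\neg F(t,t) \lor F(n,n)))
Give each quantifier a distinct variable: t↦w1, t↦a.
  ((\exists t\, \exists r\, (B(r) \land \neg F(r,t))) \lor (\exists w1\, B(w1))) \land (\exists n\, \forall a\, (\neg F(a,a) \lor F(n,n)))
Pull the quantifiers to the front (each side's bound variable is not free in the other side):
  \exists t\, \exists r\, \exists w1\, \exists n\, \forall a\, ((B(r) \land \neg F(r,t) \lor B(w1)) \land (\neg F(a,a) \lor F(n,n)))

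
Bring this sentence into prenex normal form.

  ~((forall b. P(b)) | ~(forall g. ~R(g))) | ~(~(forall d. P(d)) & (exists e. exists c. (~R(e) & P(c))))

exists b. forall g. forall d. forall e. forall c. (~P(b) & ~R(g) | P(d) | R(e) | ~P(c))

Push ¬ through the quantifiers and connectives to reach negation normal form:
  (exists b. ~P(b)) & (forall g. ~R(g)) | (forall d. P(d)) | (forall e. forall c. (R(e) | ~P(c)))
Finally move all quantifiers to the prefix:
  exists b. forall g. forall d. forall e. forall c. (~P(b) & ~R(g) | P(d) | R(e) | ~P(c))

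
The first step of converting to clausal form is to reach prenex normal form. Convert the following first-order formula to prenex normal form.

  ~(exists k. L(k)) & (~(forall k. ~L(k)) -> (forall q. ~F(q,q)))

forall k. forall v. forall q. (~L(k) & (~L(v) | ~F(q,q)))

Eliminate → and ↔ using ¬ and ∨.
  ~(exists k. L(k)) & (~~(forall k. ~L(k)) | (forall q. ~F(q,q)))
Drive negations inward (¬∀x A ≡ ∃x ¬A, ¬∃x A ≡ ∀x ¬A, De Morgan for ∧/∨):
  (forall k. ~L(k)) & ((forall k. ~L(k)) | (forall q. ~F(q,q)))
Give each quantifier a distinct variable: k↦v.
  (forall k. ~L(k)) & ((forall v. ~L(v)) | (forall q. ~F(q,q)))
Extract every quantifier outward, since the variables are now distinct and don't occur free across branches:
  forall k. forall v. forall q. (~L(k) & (~L(v) | ~F(q,q)))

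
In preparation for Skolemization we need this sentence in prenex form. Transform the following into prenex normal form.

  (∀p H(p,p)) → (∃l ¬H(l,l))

∃p ∃l (¬H(p,p) ∨ ¬H(l,l))

Rewrite implications/biconditionals: A → B as ¬A ∨ B.
  ¬(∀p H(p,p)) ∨ (∃l ¬H(l,l))
Drive negations inward (¬∀x A ≡ ∃x ¬A, ¬∃x A ≡ ∀x ¬A, De Morgan for ∧/∨):
  (∃p ¬H(p,p)) ∨ (∃l ¬H(l,l))
All bound variables are already distinct, so no renaming is needed.
Pull the quantifiers to the front (each side's bound variable is not free in the other side):
  ∃p ∃l (¬H(p,p) ∨ ¬H(l,l))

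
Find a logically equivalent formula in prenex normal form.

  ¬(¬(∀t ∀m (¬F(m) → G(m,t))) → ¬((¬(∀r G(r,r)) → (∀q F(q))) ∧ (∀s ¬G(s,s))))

First replace A → B with ¬A ∨ B.
  ¬(¬¬(∀t ∀m (¬¬F(m) ∨ G(m,t))) ∨ ¬((¬¬(∀r G(r,r)) ∨ (∀q F(q))) ∧ (∀s ¬G(s,s))))
Move each ¬ inward, flipping quantifiers it crosses:
  (∃t ∃m (¬F(m) ∧ ¬G(m,t))) ∧ ((∀r G(r,r)) ∨ (∀q F(q))) ∧ (∀s ¬G(s,s))
All bound variables are already distinct, so no renaming is needed.
Finally move all quantifiers to the prefix:
  ∃t ∃m ∀r ∀q ∀s (¬F(m) ∧ ¬G(m,t) ∧ (G(r,r) ∨ F(q)) ∧ ¬G(s,s))

∃t ∃m ∀r ∀q ∀s (¬F(m) ∧ ¬G(m,t) ∧ (G(r,r) ∨ F(q)) ∧ ¬G(s,s))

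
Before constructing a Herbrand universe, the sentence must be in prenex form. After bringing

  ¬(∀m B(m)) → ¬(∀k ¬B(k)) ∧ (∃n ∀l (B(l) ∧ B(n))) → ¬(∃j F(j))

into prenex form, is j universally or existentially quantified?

Eliminate → and ↔ using ¬ and ∨.
  ¬¬(∀m B(m)) ∨ ¬(¬(∀k ¬B(k)) ∧ (∃n ∀l (B(l) ∧ B(n)))) ∨ ¬(∃j F(j))
Push ¬ through the quantifiers and connectives to reach negation normal form:
  (∀m B(m)) ∨ (∀k ¬B(k)) ∨ (∀n ∃l (¬B(l) ∨ ¬B(n))) ∨ (∀j ¬F(j))
Extract every quantifier outward, since the variables are now distinct and don't occur free across branches:
  ∀m ∀k ∀n ∃l ∀j (B(m) ∨ ¬B(k) ∨ ¬B(l) ∨ ¬B(n) ∨ ¬F(j))
The quantifier ∃j sits under an odd number of negations (counting the antecedent side of each →), so it flips to ∀j.

universal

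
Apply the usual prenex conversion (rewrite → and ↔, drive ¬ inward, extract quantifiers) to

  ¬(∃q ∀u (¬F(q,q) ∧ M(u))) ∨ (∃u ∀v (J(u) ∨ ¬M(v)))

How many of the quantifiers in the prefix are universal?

Push ¬ through the quantifiers and connectives to reach negation normal form:
  (∀q ∃u (F(q,q) ∨ ¬M(u))) ∨ (∃u ∀v (J(u) ∨ ¬M(v)))
Standardize variables apart so no two quantifiers bind the same name: u↦w1.
  (∀q ∃u (F(q,q) ∨ ¬M(u))) ∨ (∃w1 ∀v (J(w1) ∨ ¬M(v)))
Pull the quantifiers to the front (each side's bound variable is not free in the other side):
  ∀q ∃u ∃w1 ∀v (F(q,q) ∨ ¬M(u) ∨ J(w1) ∨ ¬M(v))
The prefix is ∀q ∃u ∃w1 ∀v: 2 universal, 2 existential.

2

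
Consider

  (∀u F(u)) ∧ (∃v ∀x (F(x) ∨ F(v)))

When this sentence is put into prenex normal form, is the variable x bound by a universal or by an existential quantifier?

All bound variables are already distinct, so no renaming is needed.
Finally move all quantifiers to the prefix:
  ∀u ∃v ∀x (F(u) ∧ (F(x) ∨ F(v)))
The quantifier ∀x sits under an even number of negations, so it remains universal.

universal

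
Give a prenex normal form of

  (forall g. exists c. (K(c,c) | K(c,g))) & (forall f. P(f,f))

Finally move all quantifiers to the prefix:
  forall g. exists c. forall f. ((K(c,c) | K(c,g)) & P(f,f))

forall g. exists c. forall f. ((K(c,c) | K(c,g)) & P(f,f))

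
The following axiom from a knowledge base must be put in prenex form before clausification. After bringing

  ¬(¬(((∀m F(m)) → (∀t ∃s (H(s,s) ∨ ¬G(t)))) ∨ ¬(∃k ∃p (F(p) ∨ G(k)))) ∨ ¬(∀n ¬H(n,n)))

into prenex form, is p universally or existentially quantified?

First replace A → B with ¬A ∨ B.
  ¬(¬(¬(∀m F(m)) ∨ (∀t ∃s (H(s,s) ∨ ¬G(t))) ∨ ¬(∃k ∃p (F(p) ∨ G(k)))) ∨ ¬(∀n ¬H(n,n)))
Move each ¬ inward, flipping quantifiers it crosses:
  ((∃m ¬F(m)) ∨ (∀t ∃s (H(s,s) ∨ ¬G(t))) ∨ (∀k ∀p (¬F(p) ∧ ¬G(k)))) ∧ (∀n ¬H(n,n))
Finally move all quantifiers to the prefix:
  ∃m ∀t ∃s ∀k ∀p ∀n ((¬F(m) ∨ H(s,s) ∨ ¬G(t) ∨ ¬F(p) ∧ ¬G(k)) ∧ ¬H(n,n))
The quantifier ∃p sits under an odd number of negations (counting the antecedent side of each →), so it flips to ∀p.

universal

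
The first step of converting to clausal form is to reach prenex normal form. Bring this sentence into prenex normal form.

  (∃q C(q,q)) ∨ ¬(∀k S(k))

∃q ∃k (C(q,q) ∨ ¬S(k))

Move each ¬ inward, flipping quantifiers it crosses:
  (∃q C(q,q)) ∨ (∃k ¬S(k))
All bound variables are already distinct, so no renaming is needed.
Pull the quantifiers to the front (each side's bound variable is not free in the other side):
  ∃q ∃k (C(q,q) ∨ ¬S(k))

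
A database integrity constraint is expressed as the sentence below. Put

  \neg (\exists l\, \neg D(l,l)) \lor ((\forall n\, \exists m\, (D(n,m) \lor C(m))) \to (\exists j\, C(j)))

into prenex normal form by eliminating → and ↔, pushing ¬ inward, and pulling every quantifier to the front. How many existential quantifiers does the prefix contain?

2

Eliminate → and ↔ using ¬ and ∨.
  \neg (\exists l\, \neg D(l,l)) \lor \neg (\forall n\, \exists m\, (D(n,m) \lor C(m))) \lor (\exists j\, C(j))
Drive negations inward (¬∀x A ≡ ∃x ¬A, ¬∃x A ≡ ∀x ¬A, De Morgan for ∧/∨):
  (\forall l\, D(l,l)) \lor (\exists n\, \forall m\, (\neg D(n,m) \land \neg C(m))) \lor (\exists j\, C(j))
All bound variables are already distinct, so no renaming is needed.
Pull the quantifiers to the front (each side's bound variable is not free in the other side):
  \forall l\, \exists n\, \forall m\, \exists j\, (D(l,l) \lor \neg D(n,m) \land \neg C(m) \lor C(j))
The prefix is \forall l \exists n \forall m \exists j: 2 universal, 2 existential.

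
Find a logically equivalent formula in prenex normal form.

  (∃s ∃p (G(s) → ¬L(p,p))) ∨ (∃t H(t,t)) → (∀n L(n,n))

∀s ∀p ∀t ∀n (G(s) ∧ L(p,p) ∧ ¬H(t,t) ∨ L(n,n))

First replace A → B with ¬A ∨ B.
  ¬((∃s ∃p (¬G(s) ∨ ¬L(p,p))) ∨ (∃t H(t,t))) ∨ (∀n L(n,n))
Move each ¬ inward, flipping quantifiers it crosses:
  (∀s ∀p (G(s) ∧ L(p,p))) ∧ (∀t ¬H(t,t)) ∨ (∀n L(n,n))
Finally move all quantifiers to the prefix:
  ∀s ∀p ∀t ∀n (G(s) ∧ L(p,p) ∧ ¬H(t,t) ∨ L(n,n))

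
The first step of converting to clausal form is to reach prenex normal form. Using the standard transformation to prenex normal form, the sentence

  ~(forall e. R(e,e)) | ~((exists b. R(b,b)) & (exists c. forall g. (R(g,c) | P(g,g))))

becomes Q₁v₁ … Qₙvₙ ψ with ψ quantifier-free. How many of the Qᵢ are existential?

2

Drive negations inward (¬∀x A ≡ ∃x ¬A, ¬∃x A ≡ ∀x ¬A, De Morgan for ∧/∨):
  (exists e. ~R(e,e)) | (forall b. ~R(b,b)) | (forall c. exists g. (~R(g,c) & ~P(g,g)))
Extract every quantifier outward, since the variables are now distinct and don't occur free across branches:
  exists e. forall b. forall c. exists g. (~R(e,e) | ~R(b,b) | ~R(g,c) & ~P(g,g))
The prefix is exists e forall b forall c exists g: 2 universal, 2 existential.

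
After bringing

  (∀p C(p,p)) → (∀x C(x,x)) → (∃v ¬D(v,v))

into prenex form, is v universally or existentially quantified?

Eliminate → and ↔ using ¬ and ∨.
  ¬(∀p C(p,p)) ∨ ¬(∀x C(x,x)) ∨ (∃v ¬D(v,v))
Move each ¬ inward, flipping quantifiers it crosses:
  (∃p ¬C(p,p)) ∨ (∃x ¬C(x,x)) ∨ (∃v ¬D(v,v))
All bound variables are already distinct, so no renaming is needed.
Extract every quantifier outward, since the variables are now distinct and don't occur free across branches:
  ∃p ∃x ∃v (¬C(p,p) ∨ ¬C(x,x) ∨ ¬D(v,v))
The quantifier ∃v sits under an even number of negations (counting the antecedent side of each →), so it remains existential.

existential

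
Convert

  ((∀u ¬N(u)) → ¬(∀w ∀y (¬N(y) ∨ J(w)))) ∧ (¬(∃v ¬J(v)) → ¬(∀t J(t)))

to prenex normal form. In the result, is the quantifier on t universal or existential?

existential

Eliminate → and ↔ using ¬ and ∨.
  (¬(∀u ¬N(u)) ∨ ¬(∀w ∀y (¬N(y) ∨ J(w)))) ∧ (¬¬(∃v ¬J(v)) ∨ ¬(∀t J(t)))
Push ¬ through the quantifiers and connectives to reach negation normal form:
  ((∃u N(u)) ∨ (∃w ∃y (N(y) ∧ ¬J(w)))) ∧ ((∃v ¬J(v)) ∨ (∃t ¬J(t)))
Finally move all quantifiers to the prefix:
  ∃u ∃w ∃y ∃v ∃t ((N(u) ∨ N(y) ∧ ¬J(w)) ∧ (¬J(v) ∨ ¬J(t)))
The quantifier ∀t sits under an odd number of negations (counting the antecedent side of each →), so it flips to ∃t.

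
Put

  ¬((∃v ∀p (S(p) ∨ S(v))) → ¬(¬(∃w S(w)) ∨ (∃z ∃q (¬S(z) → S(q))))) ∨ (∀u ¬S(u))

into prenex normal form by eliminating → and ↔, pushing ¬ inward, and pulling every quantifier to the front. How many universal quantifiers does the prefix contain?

3

First replace A → B with ¬A ∨ B.
  ¬(¬(∃v ∀p (S(p) ∨ S(v))) ∨ ¬(¬(∃w S(w)) ∨ (∃z ∃q (¬¬S(z) ∨ S(q))))) ∨ (∀u ¬S(u))
Move each ¬ inward, flipping quantifiers it crosses:
  (∃v ∀p (S(p) ∨ S(v))) ∧ ((∀w ¬S(w)) ∨ (∃z ∃q (S(z) ∨ S(q)))) ∨ (∀u ¬S(u))
Extract every quantifier outward, since the variables are now distinct and don't occur free across branches:
  ∃v ∀p ∀w ∃z ∃q ∀u ((S(p) ∨ S(v)) ∧ (¬S(w) ∨ S(z) ∨ S(q)) ∨ ¬S(u))
The prefix is ∃v ∀p ∀w ∃z ∃q ∀u: 3 universal, 3 existential.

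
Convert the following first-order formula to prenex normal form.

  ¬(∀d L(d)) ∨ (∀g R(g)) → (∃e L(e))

Eliminate → and ↔ using ¬ and ∨.
  ¬(¬(∀d L(d)) ∨ (∀g R(g))) ∨ (∃e L(e))
Move each ¬ inward, flipping quantifiers it crosses:
  (∀d L(d)) ∧ (∃g ¬R(g)) ∨ (∃e L(e))
Finally move all quantifiers to the prefix:
  ∀d ∃g ∃e (L(d) ∧ ¬R(g) ∨ L(e))

∀d ∃g ∃e (L(d) ∧ ¬R(g) ∨ L(e))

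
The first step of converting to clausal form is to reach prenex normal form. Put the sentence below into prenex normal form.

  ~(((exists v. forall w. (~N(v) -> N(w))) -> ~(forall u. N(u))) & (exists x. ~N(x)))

Rewrite implications/biconditionals: A → B as ¬A ∨ B.
  ~((~(exists v. forall w. (~~N(v) | N(w))) | ~(forall u. N(u))) & (exists x. ~N(x)))
Move each ¬ inward, flipping quantifiers it crosses:
  (exists v. forall w. (N(v) | N(w))) & (forall u. N(u)) | (forall x. N(x))
Pull the quantifiers to the front (each side's bound variable is not free in the other side):
  exists v. forall w. forall u. forall x. ((N(v) | N(w)) & N(u) | N(x))

exists v. forall w. forall u. forall x. ((N(v) | N(w)) & N(u) | N(x))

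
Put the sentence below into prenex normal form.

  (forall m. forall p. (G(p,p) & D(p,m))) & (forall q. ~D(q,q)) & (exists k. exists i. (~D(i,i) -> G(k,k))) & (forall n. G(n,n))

forall m. forall p. forall q. exists k. exists i. forall n. (G(p,p) & D(p,m) & ~D(q,q) & (D(i,i) | G(k,k)) & G(n,n))

First replace A → B with ¬A ∨ B.
  (forall m. forall p. (G(p,p) & D(p,m))) & (forall q. ~D(q,q)) & (exists k. exists i. (~~D(i,i) | G(k,k))) & (forall n. G(n,n))
Drive negations inward (¬∀x A ≡ ∃x ¬A, ¬∃x A ≡ ∀x ¬A, De Morgan for ∧/∨):
  (forall m. forall p. (G(p,p) & D(p,m))) & (forall q. ~D(q,q)) & (exists k. exists i. (D(i,i) | G(k,k))) & (forall n. G(n,n))
All bound variables are already distinct, so no renaming is needed.
Finally move all quantifiers to the prefix:
  forall m. forall p. forall q. exists k. exists i. forall n. (G(p,p) & D(p,m) & ~D(q,q) & (D(i,i) | G(k,k)) & G(n,n))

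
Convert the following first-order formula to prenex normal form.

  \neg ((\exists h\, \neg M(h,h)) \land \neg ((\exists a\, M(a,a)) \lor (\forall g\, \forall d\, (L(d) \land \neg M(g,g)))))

\forall h\, \exists a\, \forall g\, \forall d\, (M(h,h) \lor M(a,a) \lor L(d) \land \neg M(g,g))

Drive negations inward (¬∀x A ≡ ∃x ¬A, ¬∃x A ≡ ∀x ¬A, De Morgan for ∧/∨):
  (\forall h\, M(h,h)) \lor (\exists a\, M(a,a)) \lor (\forall g\, \forall d\, (L(d) \land \neg M(g,g)))
Extract every quantifier outward, since the variables are now distinct and don't occur free across branches:
  \forall h\, \exists a\, \forall g\, \forall d\, (M(h,h) \lor M(a,a) \lor L(d) \land \neg M(g,g))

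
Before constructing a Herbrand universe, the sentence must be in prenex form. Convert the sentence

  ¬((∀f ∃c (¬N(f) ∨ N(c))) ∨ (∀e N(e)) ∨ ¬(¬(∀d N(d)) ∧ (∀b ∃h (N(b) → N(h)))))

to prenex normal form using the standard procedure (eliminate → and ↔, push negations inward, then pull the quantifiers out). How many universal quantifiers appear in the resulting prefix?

Rewrite implications/biconditionals: A → B as ¬A ∨ B.
  ¬((∀f ∃c (¬N(f) ∨ N(c))) ∨ (∀e N(e)) ∨ ¬(¬(∀d N(d)) ∧ (∀b ∃h (¬N(b) ∨ N(h)))))
Push ¬ through the quantifiers and connectives to reach negation normal form:
  (∃f ∀c (N(f) ∧ ¬N(c))) ∧ (∃e ¬N(e)) ∧ (∃d ¬N(d)) ∧ (∀b ∃h (¬N(b) ∨ N(h)))
Extract every quantifier outward, since the variables are now distinct and don't occur free across branches:
  ∃f ∀c ∃e ∃d ∀b ∃h (N(f) ∧ ¬N(c) ∧ ¬N(e) ∧ ¬N(d) ∧ (¬N(b) ∨ N(h)))
The prefix is ∃f ∀c ∃e ∃d ∀b ∃h: 2 universal, 4 existential.

2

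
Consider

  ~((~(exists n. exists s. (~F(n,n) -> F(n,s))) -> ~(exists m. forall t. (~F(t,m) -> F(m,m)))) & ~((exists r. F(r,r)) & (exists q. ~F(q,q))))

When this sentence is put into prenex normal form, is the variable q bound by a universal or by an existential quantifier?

Eliminate → and ↔ using ¬ and ∨.
  ~((~~(exists n. exists s. (~~F(n,n) | F(n,s))) | ~(exists m. forall t. (~~F(t,m) | F(m,m)))) & ~((exists r. F(r,r)) & (exists q. ~F(q,q))))
Drive negations inward (¬∀x A ≡ ∃x ¬A, ¬∃x A ≡ ∀x ¬A, De Morgan for ∧/∨):
  (forall n. forall s. (~F(n,n) & ~F(n,s))) & (exists m. forall t. (F(t,m) | F(m,m))) | (exists r. F(r,r)) & (exists q. ~F(q,q))
All bound variables are already distinct, so no renaming is needed.
Finally move all quantifiers to the prefix:
  forall n. forall s. exists m. forall t. exists r. exists q. (~F(n,n) & ~F(n,s) & (F(t,m) | F(m,m)) | F(r,r) & ~F(q,q))
The quantifier exists q sits under an even number of negations (counting the antecedent side of each →), so it remains existential.

existential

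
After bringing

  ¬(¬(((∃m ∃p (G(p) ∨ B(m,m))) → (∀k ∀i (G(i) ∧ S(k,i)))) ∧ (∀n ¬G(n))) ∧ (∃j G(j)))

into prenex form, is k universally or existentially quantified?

Rewrite implications/biconditionals: A → B as ¬A ∨ B.
  ¬(¬((¬(∃m ∃p (G(p) ∨ B(m,m))) ∨ (∀k ∀i (G(i) ∧ S(k,i)))) ∧ (∀n ¬G(n))) ∧ (∃j G(j)))
Move each ¬ inward, flipping quantifiers it crosses:
  ((∀m ∀p (¬G(p) ∧ ¬B(m,m))) ∨ (∀k ∀i (G(i) ∧ S(k,i)))) ∧ (∀n ¬G(n)) ∨ (∀j ¬G(j))
All bound variables are already distinct, so no renaming is needed.
Finally move all quantifiers to the prefix:
  ∀m ∀p ∀k ∀i ∀n ∀j ((¬G(p) ∧ ¬B(m,m) ∨ G(i) ∧ S(k,i)) ∧ ¬G(n) ∨ ¬G(j))
The quantifier ∀k sits under an even number of negations (counting the antecedent side of each →), so it remains universal.

universal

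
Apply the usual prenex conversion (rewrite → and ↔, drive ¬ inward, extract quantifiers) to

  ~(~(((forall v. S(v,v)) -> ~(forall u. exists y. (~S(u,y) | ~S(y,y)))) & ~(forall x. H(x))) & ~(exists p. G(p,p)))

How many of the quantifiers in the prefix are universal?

Eliminate → and ↔ using ¬ and ∨.
  ~(~((~(forall v. S(v,v)) | ~(forall u. exists y. (~S(u,y) | ~S(y,y)))) & ~(forall x. H(x))) & ~(exists p. G(p,p)))
Move each ¬ inward, flipping quantifiers it crosses:
  ((exists v. ~S(v,v)) | (exists u. forall y. (S(u,y) & S(y,y)))) & (exists x. ~H(x)) | (exists p. G(p,p))
Pull the quantifiers to the front (each side's bound variable is not free in the other side):
  exists v. exists u. forall y. exists x. exists p. ((~S(v,v) | S(u,y) & S(y,y)) & ~H(x) | G(p,p))
The prefix is exists v exists u forall y exists x exists p: 1 universal, 4 existential.

1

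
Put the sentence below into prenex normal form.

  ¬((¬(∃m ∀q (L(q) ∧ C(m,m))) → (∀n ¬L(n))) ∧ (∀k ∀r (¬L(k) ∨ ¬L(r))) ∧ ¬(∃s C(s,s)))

∀m ∃q ∃n ∃k ∃r ∃s ((¬L(q) ∨ ¬C(m,m)) ∧ L(n) ∨ L(k) ∧ L(r) ∨ C(s,s))

Eliminate → and ↔ using ¬ and ∨.
  ¬((¬¬(∃m ∀q (L(q) ∧ C(m,m))) ∨ (∀n ¬L(n))) ∧ (∀k ∀r (¬L(k) ∨ ¬L(r))) ∧ ¬(∃s C(s,s)))
Push ¬ through the quantifiers and connectives to reach negation normal form:
  (∀m ∃q (¬L(q) ∨ ¬C(m,m))) ∧ (∃n L(n)) ∨ (∃k ∃r (L(k) ∧ L(r))) ∨ (∃s C(s,s))
All bound variables are already distinct, so no renaming is needed.
Pull the quantifiers to the front (each side's bound variable is not free in the other side):
  ∀m ∃q ∃n ∃k ∃r ∃s ((¬L(q) ∨ ¬C(m,m)) ∧ L(n) ∨ L(k) ∧ L(r) ∨ C(s,s))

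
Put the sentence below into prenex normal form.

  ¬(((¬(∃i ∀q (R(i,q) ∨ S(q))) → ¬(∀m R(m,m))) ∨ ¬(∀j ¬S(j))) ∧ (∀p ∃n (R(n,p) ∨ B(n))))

First replace A → B with ¬A ∨ B.
  ¬((¬¬(∃i ∀q (R(i,q) ∨ S(q))) ∨ ¬(∀m R(m,m)) ∨ ¬(∀j ¬S(j))) ∧ (∀p ∃n (R(n,p) ∨ B(n))))
Push ¬ through the quantifiers and connectives to reach negation normal form:
  (∀i ∃q (¬R(i,q) ∧ ¬S(q))) ∧ (∀m R(m,m)) ∧ (∀j ¬S(j)) ∨ (∃p ∀n (¬R(n,p) ∧ ¬B(n)))
Pull the quantifiers to the front (each side's bound variable is not free in the other side):
  ∀i ∃q ∀m ∀j ∃p ∀n (¬R(i,q) ∧ ¬S(q) ∧ R(m,m) ∧ ¬S(j) ∨ ¬R(n,p) ∧ ¬B(n))

∀i ∃q ∀m ∀j ∃p ∀n (¬R(i,q) ∧ ¬S(q) ∧ R(m,m) ∧ ¬S(j) ∨ ¬R(n,p) ∧ ¬B(n))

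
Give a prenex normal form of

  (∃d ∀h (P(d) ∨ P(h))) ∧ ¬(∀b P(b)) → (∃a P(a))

∀d ∃h ∀b ∃a (¬P(d) ∧ ¬P(h) ∨ P(b) ∨ P(a))

First replace A → B with ¬A ∨ B.
  ¬((∃d ∀h (P(d) ∨ P(h))) ∧ ¬(∀b P(b))) ∨ (∃a P(a))
Push ¬ through the quantifiers and connectives to reach negation normal form:
  (∀d ∃h (¬P(d) ∧ ¬P(h))) ∨ (∀b P(b)) ∨ (∃a P(a))
Finally move all quantifiers to the prefix:
  ∀d ∃h ∀b ∃a (¬P(d) ∧ ¬P(h) ∨ P(b) ∨ P(a))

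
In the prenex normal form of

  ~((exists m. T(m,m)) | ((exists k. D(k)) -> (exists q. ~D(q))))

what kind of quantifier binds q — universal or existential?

Eliminate → and ↔ using ¬ and ∨.
  ~((exists m. T(m,m)) | ~(exists k. D(k)) | (exists q. ~D(q)))
Push ¬ through the quantifiers and connectives to reach negation normal form:
  (forall m. ~T(m,m)) & (exists k. D(k)) & (forall q. D(q))
Finally move all quantifiers to the prefix:
  forall m. exists k. forall q. (~T(m,m) & D(k) & D(q))
The quantifier exists q sits under an odd number of negations (counting the antecedent side of each →), so it flips to forall q.

universal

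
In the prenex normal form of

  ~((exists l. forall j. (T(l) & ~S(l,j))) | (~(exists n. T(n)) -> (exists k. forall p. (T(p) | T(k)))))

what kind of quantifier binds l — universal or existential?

universal

Rewrite implications/biconditionals: A → B as ¬A ∨ B.
  ~((exists l. forall j. (T(l) & ~S(l,j))) | ~~(exists n. T(n)) | (exists k. forall p. (T(p) | T(k))))
Push ¬ through the quantifiers and connectives to reach negation normal form:
  (forall l. exists j. (~T(l) | S(l,j))) & (forall n. ~T(n)) & (forall k. exists p. (~T(p) & ~T(k)))
Pull the quantifiers to the front (each side's bound variable is not free in the other side):
  forall l. exists j. forall n. forall k. exists p. ((~T(l) | S(l,j)) & ~T(n) & ~T(p) & ~T(k))
The quantifier exists l sits under an odd number of negations (counting the antecedent side of each →), so it flips to forall l.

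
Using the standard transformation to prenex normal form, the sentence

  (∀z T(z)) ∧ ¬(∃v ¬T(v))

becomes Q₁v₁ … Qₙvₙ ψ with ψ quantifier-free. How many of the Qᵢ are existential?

0

Move each ¬ inward, flipping quantifiers it crosses:
  (∀z T(z)) ∧ (∀v T(v))
Extract every quantifier outward, since the variables are now distinct and don't occur free across branches:
  ∀z ∀v (T(z) ∧ T(v))
The prefix is ∀z ∀v: 2 universal, 0 existential.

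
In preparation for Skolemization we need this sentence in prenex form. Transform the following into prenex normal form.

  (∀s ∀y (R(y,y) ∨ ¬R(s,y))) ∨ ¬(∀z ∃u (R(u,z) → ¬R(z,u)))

∀s ∀y ∃z ∀u (R(y,y) ∨ ¬R(s,y) ∨ R(u,z) ∧ R(z,u))

Eliminate → and ↔ using ¬ and ∨.
  (∀s ∀y (R(y,y) ∨ ¬R(s,y))) ∨ ¬(∀z ∃u (¬R(u,z) ∨ ¬R(z,u)))
Push ¬ through the quantifiers and connectives to reach negation normal form:
  (∀s ∀y (R(y,y) ∨ ¬R(s,y))) ∨ (∃z ∀u (R(u,z) ∧ R(z,u)))
All bound variables are already distinct, so no renaming is needed.
Extract every quantifier outward, since the variables are now distinct and don't occur free across branches:
  ∀s ∀y ∃z ∀u (R(y,y) ∨ ¬R(s,y) ∨ R(u,z) ∧ R(z,u))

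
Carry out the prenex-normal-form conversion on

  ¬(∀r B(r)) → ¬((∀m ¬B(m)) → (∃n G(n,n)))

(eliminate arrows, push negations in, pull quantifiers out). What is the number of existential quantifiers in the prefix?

0

Rewrite implications/biconditionals: A → B as ¬A ∨ B.
  ¬¬(∀r B(r)) ∨ ¬(¬(∀m ¬B(m)) ∨ (∃n G(n,n)))
Move each ¬ inward, flipping quantifiers it crosses:
  (∀r B(r)) ∨ (∀m ¬B(m)) ∧ (∀n ¬G(n,n))
All bound variables are already distinct, so no renaming is needed.
Pull the quantifiers to the front (each side's bound variable is not free in the other side):
  ∀r ∀m ∀n (B(r) ∨ ¬B(m) ∧ ¬G(n,n))
The prefix is ∀r ∀m ∀n: 3 universal, 0 existential.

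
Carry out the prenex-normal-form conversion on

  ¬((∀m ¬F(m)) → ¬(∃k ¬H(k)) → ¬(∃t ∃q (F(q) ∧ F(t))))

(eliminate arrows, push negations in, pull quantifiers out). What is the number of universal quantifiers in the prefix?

2

Rewrite implications/biconditionals: A → B as ¬A ∨ B.
  ¬(¬(∀m ¬F(m)) ∨ ¬¬(∃k ¬H(k)) ∨ ¬(∃t ∃q (F(q) ∧ F(t))))
Drive negations inward (¬∀x A ≡ ∃x ¬A, ¬∃x A ≡ ∀x ¬A, De Morgan for ∧/∨):
  (∀m ¬F(m)) ∧ (∀k H(k)) ∧ (∃t ∃q (F(q) ∧ F(t)))
Extract every quantifier outward, since the variables are now distinct and don't occur free across branches:
  ∀m ∀k ∃t ∃q (¬F(m) ∧ H(k) ∧ F(q) ∧ F(t))
The prefix is ∀m ∀k ∃t ∃q: 2 universal, 2 existential.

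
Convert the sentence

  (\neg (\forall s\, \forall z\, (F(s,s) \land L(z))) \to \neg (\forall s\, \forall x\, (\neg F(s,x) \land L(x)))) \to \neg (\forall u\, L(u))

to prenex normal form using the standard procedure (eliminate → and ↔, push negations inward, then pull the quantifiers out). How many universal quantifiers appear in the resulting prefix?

2

Eliminate → and ↔ using ¬ and ∨.
  \neg (\neg \neg (\forall s\, \forall z\, (F(s,s) \land L(z))) \lor \neg (\forall s\, \forall x\, (\neg F(s,x) \land L(x)))) \lor \neg (\forall u\, L(u))
Push ¬ through the quantifiers and connectives to reach negation normal form:
  (\exists s\, \exists z\, (\neg F(s,s) \lor \neg L(z))) \land (\forall s\, \forall x\, (\neg F(s,x) \land L(x))) \lor (\exists u\, \neg L(u))
Rename bound variables to avoid capture: s↦y.
  (\exists s\, \exists z\, (\neg F(s,s) \lor \neg L(z))) \land (\forall y\, \forall x\, (\neg F(y,x) \land L(x))) \lor (\exists u\, \neg L(u))
Extract every quantifier outward, since the variables are now distinct and don't occur free across branches:
  \exists s\, \exists z\, \forall y\, \forall x\, \exists u\, ((\neg F(s,s) \lor \neg L(z)) \land \neg F(y,x) \land L(x) \lor \neg L(u))
The prefix is \exists s \exists z \forall y \forall x \exists u: 2 universal, 3 existential.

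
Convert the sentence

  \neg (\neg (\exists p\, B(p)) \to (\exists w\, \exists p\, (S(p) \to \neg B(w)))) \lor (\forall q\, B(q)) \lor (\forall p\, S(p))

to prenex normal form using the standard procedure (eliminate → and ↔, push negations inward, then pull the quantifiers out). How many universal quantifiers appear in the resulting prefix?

5

Eliminate → and ↔ using ¬ and ∨.
  \neg (\neg \neg (\exists p\, B(p)) \lor (\exists w\, \exists p\, (\neg S(p) \lor \neg B(w)))) \lor (\forall q\, B(q)) \lor (\forall p\, S(p))
Drive negations inward (¬∀x A ≡ ∃x ¬A, ¬∃x A ≡ ∀x ¬A, De Morgan for ∧/∨):
  (\forall p\, \neg B(p)) \land (\forall w\, \forall p\, (S(p) \land B(w))) \lor (\forall q\, B(q)) \lor (\forall p\, S(p))
Give each quantifier a distinct variable: p↦v, p↦w1.
  (\forall p\, \neg B(p)) \land (\forall w\, \forall v\, (S(v) \land B(w))) \lor (\forall q\, B(q)) \lor (\forall w1\, S(w1))
Pull the quantifiers to the front (each side's bound variable is not free in the other side):
  \forall p\, \forall w\, \forall v\, \forall q\, \forall w1\, (\neg B(p) \land S(v) \land B(w) \lor B(q) \lor S(w1))
The prefix is \forall p \forall w \forall v \forall q \forall w1: 5 universal, 0 existential.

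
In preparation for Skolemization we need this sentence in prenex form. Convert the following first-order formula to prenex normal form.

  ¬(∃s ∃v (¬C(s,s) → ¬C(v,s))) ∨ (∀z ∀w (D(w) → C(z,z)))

∀s ∀v ∀z ∀w (¬C(s,s) ∧ C(v,s) ∨ ¬D(w) ∨ C(z,z))

First replace A → B with ¬A ∨ B.
  ¬(∃s ∃v (¬¬C(s,s) ∨ ¬C(v,s))) ∨ (∀z ∀w (¬D(w) ∨ C(z,z)))
Move each ¬ inward, flipping quantifiers it crosses:
  (∀s ∀v (¬C(s,s) ∧ C(v,s))) ∨ (∀z ∀w (¬D(w) ∨ C(z,z)))
Extract every quantifier outward, since the variables are now distinct and don't occur free across branches:
  ∀s ∀v ∀z ∀w (¬C(s,s) ∧ C(v,s) ∨ ¬D(w) ∨ C(z,z))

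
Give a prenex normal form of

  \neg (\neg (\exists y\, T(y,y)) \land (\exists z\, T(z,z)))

\exists y\, \forall z\, (T(y,y) \lor \neg T(z,z))

Move each ¬ inward, flipping quantifiers it crosses:
  (\exists y\, T(y,y)) \lor (\forall z\, \neg T(z,z))
Pull the quantifiers to the front (each side's bound variable is not free in the other side):
  \exists y\, \forall z\, (T(y,y) \lor \neg T(z,z))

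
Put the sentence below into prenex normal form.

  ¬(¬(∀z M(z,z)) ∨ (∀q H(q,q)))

∀z ∃q (M(z,z) ∧ ¬H(q,q))

Drive negations inward (¬∀x A ≡ ∃x ¬A, ¬∃x A ≡ ∀x ¬A, De Morgan for ∧/∨):
  (∀z M(z,z)) ∧ (∃q ¬H(q,q))
Finally move all quantifiers to the prefix:
  ∀z ∃q (M(z,z) ∧ ¬H(q,q))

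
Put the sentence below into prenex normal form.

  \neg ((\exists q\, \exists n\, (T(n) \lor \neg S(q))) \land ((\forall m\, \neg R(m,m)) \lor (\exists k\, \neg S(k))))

Push ¬ through the quantifiers and connectives to reach negation normal form:
  (\forall q\, \forall n\, (\neg T(n) \land S(q))) \lor (\exists m\, R(m,m)) \land (\forall k\, S(k))
Finally move all quantifiers to the prefix:
  \forall q\, \forall n\, \exists m\, \forall k\, (\neg T(n) \land S(q) \lor R(m,m) \land S(k))

\forall q\, \forall n\, \exists m\, \forall k\, (\neg T(n) \land S(q) \lor R(m,m) \land S(k))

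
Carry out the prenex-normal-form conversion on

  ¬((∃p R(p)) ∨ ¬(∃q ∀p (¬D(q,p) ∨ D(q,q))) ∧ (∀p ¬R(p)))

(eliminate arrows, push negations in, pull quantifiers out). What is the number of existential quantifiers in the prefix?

Push ¬ through the quantifiers and connectives to reach negation normal form:
  (∀p ¬R(p)) ∧ ((∃q ∀p (¬D(q,p) ∨ D(q,q))) ∨ (∃p R(p)))
Give each quantifier a distinct variable: p↦y, p↦t.
  (∀p ¬R(p)) ∧ ((∃q ∀y (¬D(q,y) ∨ D(q,q))) ∨ (∃t R(t)))
Pull the quantifiers to the front (each side's bound variable is not free in the other side):
  ∀p ∃q ∀y ∃t (¬R(p) ∧ (¬D(q,y) ∨ D(q,q) ∨ R(t)))
The prefix is ∀p ∃q ∀y ∃t: 2 universal, 2 existential.

2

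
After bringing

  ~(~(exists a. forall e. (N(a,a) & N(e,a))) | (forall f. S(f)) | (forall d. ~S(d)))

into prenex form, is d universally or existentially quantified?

existential

Drive negations inward (¬∀x A ≡ ∃x ¬A, ¬∃x A ≡ ∀x ¬A, De Morgan for ∧/∨):
  (exists a. forall e. (N(a,a) & N(e,a))) & (exists f. ~S(f)) & (exists d. S(d))
Pull the quantifiers to the front (each side's bound variable is not free in the other side):
  exists a. forall e. exists f. exists d. (N(a,a) & N(e,a) & ~S(f) & S(d))
The quantifier forall d sits under an odd number of negations, so it flips to exists d.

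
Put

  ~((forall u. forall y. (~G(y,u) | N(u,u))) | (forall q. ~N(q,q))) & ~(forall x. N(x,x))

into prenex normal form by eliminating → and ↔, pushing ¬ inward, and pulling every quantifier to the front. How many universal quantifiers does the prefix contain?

Move each ¬ inward, flipping quantifiers it crosses:
  (exists u. exists y. (G(y,u) & ~N(u,u))) & (exists q. N(q,q)) & (exists x. ~N(x,x))
All bound variables are already distinct, so no renaming is needed.
Finally move all quantifiers to the prefix:
  exists u. exists y. exists q. exists x. (G(y,u) & ~N(u,u) & N(q,q) & ~N(x,x))
The prefix is exists u exists y exists q exists x: 0 universal, 4 existential.

0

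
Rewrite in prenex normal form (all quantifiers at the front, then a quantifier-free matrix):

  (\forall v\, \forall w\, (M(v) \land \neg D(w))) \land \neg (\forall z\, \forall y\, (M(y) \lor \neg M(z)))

Push ¬ through the quantifiers and connectives to reach negation normal form:
  (\forall v\, \forall w\, (M(v) \land \neg D(w))) \land (\exists z\, \exists y\, (\neg M(y) \land M(z)))
All bound variables are already distinct, so no renaming is needed.
Extract every quantifier outward, since the variables are now distinct and don't occur free across branches:
  \forall v\, \forall w\, \exists z\, \exists y\, (M(v) \land \neg D(w) \land \neg M(y) \land M(z))

\forall v\, \forall w\, \exists z\, \exists y\, (M(v) \land \neg D(w) \land \neg M(y) \land M(z))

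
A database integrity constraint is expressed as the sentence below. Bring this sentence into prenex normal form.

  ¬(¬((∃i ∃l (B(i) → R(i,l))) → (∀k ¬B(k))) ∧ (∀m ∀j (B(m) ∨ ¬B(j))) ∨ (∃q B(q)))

∀i ∀l ∀k ∃m ∃j ∀q ((B(i) ∧ ¬R(i,l) ∨ ¬B(k) ∨ ¬B(m) ∧ B(j)) ∧ ¬B(q))

Eliminate → and ↔ using ¬ and ∨.
  ¬(¬(¬(∃i ∃l (¬B(i) ∨ R(i,l))) ∨ (∀k ¬B(k))) ∧ (∀m ∀j (B(m) ∨ ¬B(j))) ∨ (∃q B(q)))
Push ¬ through the quantifiers and connectives to reach negation normal form:
  ((∀i ∀l (B(i) ∧ ¬R(i,l))) ∨ (∀k ¬B(k)) ∨ (∃m ∃j (¬B(m) ∧ B(j)))) ∧ (∀q ¬B(q))
Finally move all quantifiers to the prefix:
  ∀i ∀l ∀k ∃m ∃j ∀q ((B(i) ∧ ¬R(i,l) ∨ ¬B(k) ∨ ¬B(m) ∧ B(j)) ∧ ¬B(q))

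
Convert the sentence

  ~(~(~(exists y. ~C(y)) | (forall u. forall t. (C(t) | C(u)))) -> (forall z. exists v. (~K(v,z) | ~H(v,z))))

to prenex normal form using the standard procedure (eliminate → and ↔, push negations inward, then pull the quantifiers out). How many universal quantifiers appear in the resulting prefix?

First replace A → B with ¬A ∨ B.
  ~(~~(~(exists y. ~C(y)) | (forall u. forall t. (C(t) | C(u)))) | (forall z. exists v. (~K(v,z) | ~H(v,z))))
Push ¬ through the quantifiers and connectives to reach negation normal form:
  (exists y. ~C(y)) & (exists u. exists t. (~C(t) & ~C(u))) & (exists z. forall v. (K(v,z) & H(v,z)))
Pull the quantifiers to the front (each side's bound variable is not free in the other side):
  exists y. exists u. exists t. exists z. forall v. (~C(y) & ~C(t) & ~C(u) & K(v,z) & H(v,z))
The prefix is exists y exists u exists t exists z forall v: 1 universal, 4 existential.

1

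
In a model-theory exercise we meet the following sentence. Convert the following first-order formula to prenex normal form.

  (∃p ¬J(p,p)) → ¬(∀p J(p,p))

∀p ∃t (J(p,p) ∨ ¬J(t,t))

Eliminate → and ↔ using ¬ and ∨.
  ¬(∃p ¬J(p,p)) ∨ ¬(∀p J(p,p))
Push ¬ through the quantifiers and connectives to reach negation normal form:
  (∀p J(p,p)) ∨ (∃p ¬J(p,p))
Give each quantifier a distinct variable: p↦t.
  (∀p J(p,p)) ∨ (∃t ¬J(t,t))
Finally move all quantifiers to the prefix:
  ∀p ∃t (J(p,p) ∨ ¬J(t,t))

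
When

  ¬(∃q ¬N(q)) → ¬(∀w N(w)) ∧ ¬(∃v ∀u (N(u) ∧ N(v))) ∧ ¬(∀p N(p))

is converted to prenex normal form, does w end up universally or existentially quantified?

existential

Rewrite implications/biconditionals: A → B as ¬A ∨ B.
  ¬¬(∃q ¬N(q)) ∨ ¬(∀w N(w)) ∧ ¬(∃v ∀u (N(u) ∧ N(v))) ∧ ¬(∀p N(p))
Drive negations inward (¬∀x A ≡ ∃x ¬A, ¬∃x A ≡ ∀x ¬A, De Morgan for ∧/∨):
  (∃q ¬N(q)) ∨ (∃w ¬N(w)) ∧ (∀v ∃u (¬N(u) ∨ ¬N(v))) ∧ (∃p ¬N(p))
All bound variables are already distinct, so no renaming is needed.
Extract every quantifier outward, since the variables are now distinct and don't occur free across branches:
  ∃q ∃w ∀v ∃u ∃p (¬N(q) ∨ ¬N(w) ∧ (¬N(u) ∨ ¬N(v)) ∧ ¬N(p))
The quantifier ∀w sits under an odd number of negations (counting the antecedent side of each →), so it flips to ∃w.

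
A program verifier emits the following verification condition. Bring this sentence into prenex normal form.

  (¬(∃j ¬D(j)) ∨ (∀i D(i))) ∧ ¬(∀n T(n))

Move each ¬ inward, flipping quantifiers it crosses:
  ((∀j D(j)) ∨ (∀i D(i))) ∧ (∃n ¬T(n))
Finally move all quantifiers to the prefix:
  ∀j ∀i ∃n ((D(j) ∨ D(i)) ∧ ¬T(n))

∀j ∀i ∃n ((D(j) ∨ D(i)) ∧ ¬T(n))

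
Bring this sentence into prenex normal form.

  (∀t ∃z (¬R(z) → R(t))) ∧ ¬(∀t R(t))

Rewrite implications/biconditionals: A → B as ¬A ∨ B.
  (∀t ∃z (¬¬R(z) ∨ R(t))) ∧ ¬(∀t R(t))
Drive negations inward (¬∀x A ≡ ∃x ¬A, ¬∃x A ≡ ∀x ¬A, De Morgan for ∧/∨):
  (∀t ∃z (R(z) ∨ R(t))) ∧ (∃t ¬R(t))
Give each quantifier a distinct variable: t↦q.
  (∀t ∃z (R(z) ∨ R(t))) ∧ (∃q ¬R(q))
Finally move all quantifiers to the prefix:
  ∀t ∃z ∃q ((R(z) ∨ R(t)) ∧ ¬R(q))

∀t ∃z ∃q ((R(z) ∨ R(t)) ∧ ¬R(q))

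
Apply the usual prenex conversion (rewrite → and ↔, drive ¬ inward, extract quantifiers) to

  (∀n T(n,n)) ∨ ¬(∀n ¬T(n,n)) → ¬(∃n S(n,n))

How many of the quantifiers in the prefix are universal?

2

First replace A → B with ¬A ∨ B.
  ¬((∀n T(n,n)) ∨ ¬(∀n ¬T(n,n))) ∨ ¬(∃n S(n,n))
Push ¬ through the quantifiers and connectives to reach negation normal form:
  (∃n ¬T(n,n)) ∧ (∀n ¬T(n,n)) ∨ (∀n ¬S(n,n))
Rename bound variables to avoid capture: n↦y, n↦t.
  (∃n ¬T(n,n)) ∧ (∀y ¬T(y,y)) ∨ (∀t ¬S(t,t))
Extract every quantifier outward, since the variables are now distinct and don't occur free across branches:
  ∃n ∀y ∀t (¬T(n,n) ∧ ¬T(y,y) ∨ ¬S(t,t))
The prefix is ∃n ∀y ∀t: 2 universal, 1 existential.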